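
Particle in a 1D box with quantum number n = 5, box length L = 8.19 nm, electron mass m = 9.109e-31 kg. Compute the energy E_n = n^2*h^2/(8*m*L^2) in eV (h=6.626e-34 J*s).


E = n^2 * h^2 / (8 * m * L^2)
= 5^2 * (6.626e-34)^2 / (8 * 9.109e-31 * (8.19e-9)^2)
= 25 * 4.3904e-67 / (8 * 9.109e-31 * 6.7076e-17)
= 2.2455e-20 J
= 0.1402 eV

0.1402


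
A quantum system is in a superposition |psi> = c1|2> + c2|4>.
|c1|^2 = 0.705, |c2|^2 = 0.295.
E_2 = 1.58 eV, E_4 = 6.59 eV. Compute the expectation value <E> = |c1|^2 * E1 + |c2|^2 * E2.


<E> = |c1|^2 * E1 + |c2|^2 * E2
= 0.705 * 1.58 + 0.295 * 6.59
= 1.1139 + 1.944
= 3.0579 eV

3.0579


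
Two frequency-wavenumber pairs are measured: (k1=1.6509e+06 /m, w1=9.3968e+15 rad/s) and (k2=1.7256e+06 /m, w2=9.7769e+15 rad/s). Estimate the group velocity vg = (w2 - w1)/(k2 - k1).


vg = (w2 - w1) / (k2 - k1)
= (9.7769e+15 - 9.3968e+15) / (1.7256e+06 - 1.6509e+06)
= 3.8010e+14 / 7.4700e+04
= 5.0884e+09 m/s

5.0884e+09


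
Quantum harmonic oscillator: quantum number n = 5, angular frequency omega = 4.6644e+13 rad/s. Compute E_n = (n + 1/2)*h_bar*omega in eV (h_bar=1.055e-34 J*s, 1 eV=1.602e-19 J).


E = (n + 1/2) * h_bar * omega
= (5 + 0.5) * 1.055e-34 * 4.6644e+13
= 5.5 * 4.9209e-21
= 2.7065e-20 J
= 0.1689 eV

0.1689


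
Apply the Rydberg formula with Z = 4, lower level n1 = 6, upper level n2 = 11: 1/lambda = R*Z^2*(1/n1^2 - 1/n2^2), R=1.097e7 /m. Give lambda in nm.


1/lambda = R * Z^2 * (1/n1^2 - 1/n2^2)
= 1.097e7 * 4^2 * (1/6^2 - 1/11^2)
= 1.097e7 * 16 * (0.027778 - 0.008264)
= 3.4250e+06 /m
lambda = 1 / 3.4250e+06
= 291.9728 nm

291.9728


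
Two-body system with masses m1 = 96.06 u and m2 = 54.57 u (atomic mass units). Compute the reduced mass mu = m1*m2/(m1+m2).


mu = m1 * m2 / (m1 + m2)
= 96.06 * 54.57 / (96.06 + 54.57)
= 5241.9942 / 150.63
= 34.8005 u

34.8005


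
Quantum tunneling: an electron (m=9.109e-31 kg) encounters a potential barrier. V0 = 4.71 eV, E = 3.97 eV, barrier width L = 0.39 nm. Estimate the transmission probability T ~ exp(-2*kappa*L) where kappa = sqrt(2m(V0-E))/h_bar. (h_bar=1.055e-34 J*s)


V0 - E = 0.74 eV = 1.1855e-19 J
kappa = sqrt(2 * m * (V0-E)) / h_bar
= sqrt(2 * 9.109e-31 * 1.1855e-19) / 1.055e-34
= 4.4050e+09 /m
2*kappa*L = 2 * 4.4050e+09 * 0.39e-9
= 3.4359
T = exp(-3.4359) = 3.219665e-02

3.219665e-02


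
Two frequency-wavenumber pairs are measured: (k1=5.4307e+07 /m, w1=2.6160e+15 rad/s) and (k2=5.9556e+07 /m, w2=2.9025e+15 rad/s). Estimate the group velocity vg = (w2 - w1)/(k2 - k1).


vg = (w2 - w1) / (k2 - k1)
= (2.9025e+15 - 2.6160e+15) / (5.9556e+07 - 5.4307e+07)
= 2.8650e+14 / 5.2490e+06
= 5.4582e+07 m/s

5.4582e+07


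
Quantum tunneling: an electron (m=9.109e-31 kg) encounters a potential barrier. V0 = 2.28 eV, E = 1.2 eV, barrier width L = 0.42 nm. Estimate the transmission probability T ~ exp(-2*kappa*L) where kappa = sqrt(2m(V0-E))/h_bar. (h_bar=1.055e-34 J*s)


V0 - E = 1.08 eV = 1.7302e-19 J
kappa = sqrt(2 * m * (V0-E)) / h_bar
= sqrt(2 * 9.109e-31 * 1.7302e-19) / 1.055e-34
= 5.3216e+09 /m
2*kappa*L = 2 * 5.3216e+09 * 0.42e-9
= 4.4701
T = exp(-4.4701) = 1.144581e-02

1.144581e-02


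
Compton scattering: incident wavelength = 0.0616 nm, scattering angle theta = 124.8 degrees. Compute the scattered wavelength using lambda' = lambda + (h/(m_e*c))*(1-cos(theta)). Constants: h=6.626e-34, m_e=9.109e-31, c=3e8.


Compton wavelength: h/(m_e*c) = 2.4247e-12 m
d_lambda = 2.4247e-12 * (1 - cos(124.8 deg))
= 2.4247e-12 * 1.570714
= 3.8085e-12 m = 0.003809 nm
lambda' = 0.0616 + 0.003809
= 0.065409 nm

0.065409


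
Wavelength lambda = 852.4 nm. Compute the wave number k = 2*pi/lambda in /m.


k = 2 * pi / lambda
= 6.2832 / (852.4e-9)
= 6.2832 / 8.5240e-07
= 7.3712e+06 /m

7.3712e+06


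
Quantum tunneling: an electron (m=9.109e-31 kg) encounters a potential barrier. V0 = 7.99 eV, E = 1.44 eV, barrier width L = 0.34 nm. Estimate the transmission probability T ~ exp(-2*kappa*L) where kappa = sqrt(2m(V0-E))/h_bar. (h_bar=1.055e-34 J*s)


V0 - E = 6.55 eV = 1.0493e-18 J
kappa = sqrt(2 * m * (V0-E)) / h_bar
= sqrt(2 * 9.109e-31 * 1.0493e-18) / 1.055e-34
= 1.3105e+10 /m
2*kappa*L = 2 * 1.3105e+10 * 0.34e-9
= 8.9117
T = exp(-8.9117) = 1.348076e-04

1.348076e-04


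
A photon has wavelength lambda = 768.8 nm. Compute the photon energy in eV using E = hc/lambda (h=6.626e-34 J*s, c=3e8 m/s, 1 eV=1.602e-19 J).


E = hc / lambda
= (6.626e-34)(3e8) / (768.8e-9)
= 1.9878e-25 / 7.6880e-07
= 2.5856e-19 J
Converting to eV: 2.5856e-19 / 1.602e-19
= 1.614 eV

1.614


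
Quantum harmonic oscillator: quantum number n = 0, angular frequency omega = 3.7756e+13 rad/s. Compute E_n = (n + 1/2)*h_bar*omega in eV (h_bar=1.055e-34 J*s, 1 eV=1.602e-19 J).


E = (n + 1/2) * h_bar * omega
= (0 + 0.5) * 1.055e-34 * 3.7756e+13
= 0.5 * 3.9833e-21
= 1.9916e-21 J
= 0.0124 eV

0.0124


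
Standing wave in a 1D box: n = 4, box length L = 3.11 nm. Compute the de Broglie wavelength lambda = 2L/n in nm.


lambda = 2L / n
= 2 * 3.11 / 4
= 6.22 / 4
= 1.555 nm

1.555


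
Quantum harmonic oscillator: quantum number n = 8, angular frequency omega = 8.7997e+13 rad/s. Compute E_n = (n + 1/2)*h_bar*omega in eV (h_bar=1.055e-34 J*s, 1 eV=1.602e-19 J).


E = (n + 1/2) * h_bar * omega
= (8 + 0.5) * 1.055e-34 * 8.7997e+13
= 8.5 * 9.2837e-21
= 7.8911e-20 J
= 0.4926 eV

0.4926


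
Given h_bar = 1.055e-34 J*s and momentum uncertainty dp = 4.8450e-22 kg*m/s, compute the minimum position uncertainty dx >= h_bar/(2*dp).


dx = h_bar / (2 * dp)
= 1.055e-34 / (2 * 4.8450e-22)
= 1.055e-34 / 9.6900e-22
= 1.0888e-13 m

1.0888e-13


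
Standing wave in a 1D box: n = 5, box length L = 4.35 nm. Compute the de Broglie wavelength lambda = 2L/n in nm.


lambda = 2L / n
= 2 * 4.35 / 5
= 8.7 / 5
= 1.74 nm

1.74


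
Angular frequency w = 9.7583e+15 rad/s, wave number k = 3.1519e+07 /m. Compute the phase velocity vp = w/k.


vp = w / k
= 9.7583e+15 / 3.1519e+07
= 3.0960e+08 m/s

3.0960e+08


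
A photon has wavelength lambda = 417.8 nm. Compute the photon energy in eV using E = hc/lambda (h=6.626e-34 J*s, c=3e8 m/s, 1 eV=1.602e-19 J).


E = hc / lambda
= (6.626e-34)(3e8) / (417.8e-9)
= 1.9878e-25 / 4.1780e-07
= 4.7578e-19 J
Converting to eV: 4.7578e-19 / 1.602e-19
= 2.9699 eV

2.9699


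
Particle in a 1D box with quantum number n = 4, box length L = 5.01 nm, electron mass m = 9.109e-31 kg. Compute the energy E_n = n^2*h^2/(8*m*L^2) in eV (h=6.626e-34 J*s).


E = n^2 * h^2 / (8 * m * L^2)
= 4^2 * (6.626e-34)^2 / (8 * 9.109e-31 * (5.01e-9)^2)
= 16 * 4.3904e-67 / (8 * 9.109e-31 * 2.5100e-17)
= 3.8405e-20 J
= 0.2397 eV

0.2397


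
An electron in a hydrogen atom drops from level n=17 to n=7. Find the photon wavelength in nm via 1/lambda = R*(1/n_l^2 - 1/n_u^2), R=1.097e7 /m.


1/lambda = R * (1/n_l^2 - 1/n_u^2)
= 1.097e7 * (1/7^2 - 1/17^2)
= 1.097e7 * (0.020408 - 0.00346)
= 1.097e7 * 0.016948
= 1.8592e+05 /m
lambda = 1 / 1.8592e+05 = 5378.6843 nm

5378.6843


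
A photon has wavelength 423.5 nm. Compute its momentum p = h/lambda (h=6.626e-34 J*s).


p = h / lambda
= 6.626e-34 / (423.5e-9)
= 6.626e-34 / 4.2350e-07
= 1.5646e-27 kg*m/s

1.5646e-27


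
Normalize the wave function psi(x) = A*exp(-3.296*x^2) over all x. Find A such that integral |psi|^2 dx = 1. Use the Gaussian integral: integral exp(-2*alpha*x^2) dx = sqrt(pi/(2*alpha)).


integral |psi|^2 dx = A^2 * sqrt(pi/(2*alpha)) = 1
A^2 = sqrt(2*alpha/pi)
= sqrt(2 * 3.296 / pi)
= 1.448551
A = sqrt(1.448551)
= 1.2036

1.2036


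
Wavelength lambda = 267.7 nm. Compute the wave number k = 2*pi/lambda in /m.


k = 2 * pi / lambda
= 6.2832 / (267.7e-9)
= 6.2832 / 2.6770e-07
= 2.3471e+07 /m

2.3471e+07


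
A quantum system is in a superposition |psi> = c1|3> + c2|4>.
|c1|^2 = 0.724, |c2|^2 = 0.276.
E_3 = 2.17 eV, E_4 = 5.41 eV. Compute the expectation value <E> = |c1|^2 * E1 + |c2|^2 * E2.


<E> = |c1|^2 * E1 + |c2|^2 * E2
= 0.724 * 2.17 + 0.276 * 5.41
= 1.5711 + 1.4932
= 3.0642 eV

3.0642


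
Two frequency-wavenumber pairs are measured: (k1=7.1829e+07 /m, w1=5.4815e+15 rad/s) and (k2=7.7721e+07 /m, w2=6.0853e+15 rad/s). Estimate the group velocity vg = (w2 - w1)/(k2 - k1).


vg = (w2 - w1) / (k2 - k1)
= (6.0853e+15 - 5.4815e+15) / (7.7721e+07 - 7.1829e+07)
= 6.0380e+14 / 5.8920e+06
= 1.0248e+08 m/s

1.0248e+08


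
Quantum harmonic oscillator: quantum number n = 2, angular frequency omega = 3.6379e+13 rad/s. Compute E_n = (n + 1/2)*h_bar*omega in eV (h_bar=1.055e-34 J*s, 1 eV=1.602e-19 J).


E = (n + 1/2) * h_bar * omega
= (2 + 0.5) * 1.055e-34 * 3.6379e+13
= 2.5 * 3.8380e-21
= 9.5950e-21 J
= 0.0599 eV

0.0599


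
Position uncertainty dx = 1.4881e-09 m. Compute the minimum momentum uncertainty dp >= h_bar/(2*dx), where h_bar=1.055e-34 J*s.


dp = h_bar / (2 * dx)
= 1.055e-34 / (2 * 1.4881e-09)
= 1.055e-34 / 2.9762e-09
= 3.5448e-26 kg*m/s

3.5448e-26


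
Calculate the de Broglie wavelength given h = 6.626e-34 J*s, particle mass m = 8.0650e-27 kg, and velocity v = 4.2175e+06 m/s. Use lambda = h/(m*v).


lambda = h / (m * v)
= 6.626e-34 / (8.0650e-27 * 4.2175e+06)
= 6.626e-34 / 3.4014e-20
= 1.9480e-14 m

1.9480e-14


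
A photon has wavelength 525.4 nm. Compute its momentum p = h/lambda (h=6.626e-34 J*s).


p = h / lambda
= 6.626e-34 / (525.4e-9)
= 6.626e-34 / 5.2540e-07
= 1.2611e-27 kg*m/s

1.2611e-27


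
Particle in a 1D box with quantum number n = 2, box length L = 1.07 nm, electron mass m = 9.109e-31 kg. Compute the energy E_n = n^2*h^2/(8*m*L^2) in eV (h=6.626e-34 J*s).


E = n^2 * h^2 / (8 * m * L^2)
= 2^2 * (6.626e-34)^2 / (8 * 9.109e-31 * (1.07e-9)^2)
= 4 * 4.3904e-67 / (8 * 9.109e-31 * 1.1449e-18)
= 2.1049e-19 J
= 1.3139 eV

1.3139


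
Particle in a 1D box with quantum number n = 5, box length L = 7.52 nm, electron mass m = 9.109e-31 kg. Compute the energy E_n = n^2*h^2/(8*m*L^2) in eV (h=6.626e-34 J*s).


E = n^2 * h^2 / (8 * m * L^2)
= 5^2 * (6.626e-34)^2 / (8 * 9.109e-31 * (7.52e-9)^2)
= 25 * 4.3904e-67 / (8 * 9.109e-31 * 5.6550e-17)
= 2.6635e-20 J
= 0.1663 eV

0.1663


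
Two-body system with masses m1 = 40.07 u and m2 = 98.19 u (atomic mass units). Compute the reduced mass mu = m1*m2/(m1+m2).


mu = m1 * m2 / (m1 + m2)
= 40.07 * 98.19 / (40.07 + 98.19)
= 3934.4733 / 138.26
= 28.4571 u

28.4571


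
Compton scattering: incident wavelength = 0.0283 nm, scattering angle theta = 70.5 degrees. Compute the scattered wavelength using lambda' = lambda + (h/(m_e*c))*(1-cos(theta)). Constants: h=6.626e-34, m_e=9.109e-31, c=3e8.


Compton wavelength: h/(m_e*c) = 2.4247e-12 m
d_lambda = 2.4247e-12 * (1 - cos(70.5 deg))
= 2.4247e-12 * 0.666193
= 1.6153e-12 m = 0.001615 nm
lambda' = 0.0283 + 0.001615
= 0.029915 nm

0.029915


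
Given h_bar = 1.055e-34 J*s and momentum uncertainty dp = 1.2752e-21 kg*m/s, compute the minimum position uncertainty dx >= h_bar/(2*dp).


dx = h_bar / (2 * dp)
= 1.055e-34 / (2 * 1.2752e-21)
= 1.055e-34 / 2.5504e-21
= 4.1366e-14 m

4.1366e-14


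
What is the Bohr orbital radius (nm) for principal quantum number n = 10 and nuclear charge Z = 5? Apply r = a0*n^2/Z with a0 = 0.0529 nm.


r = a0 * n^2 / Z
= 0.0529 * 10^2 / 5
= 0.0529 * 100 / 5
= 1.058 nm

1.058


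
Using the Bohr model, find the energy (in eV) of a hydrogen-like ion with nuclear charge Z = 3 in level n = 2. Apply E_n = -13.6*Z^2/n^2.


E_n = -13.6 * Z^2 / n^2
= -13.6 * 3^2 / 2^2
= -13.6 * 9 / 4
= -30.6 eV

-30.6


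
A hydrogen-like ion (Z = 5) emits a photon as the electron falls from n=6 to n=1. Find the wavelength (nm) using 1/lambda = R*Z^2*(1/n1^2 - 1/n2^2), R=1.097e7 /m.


1/lambda = R * Z^2 * (1/n1^2 - 1/n2^2)
= 1.097e7 * 5^2 * (1/1^2 - 1/6^2)
= 1.097e7 * 25 * (1.0 - 0.027778)
= 2.6663e+08 /m
lambda = 1 / 2.6663e+08
= 3.7505 nm

3.7505


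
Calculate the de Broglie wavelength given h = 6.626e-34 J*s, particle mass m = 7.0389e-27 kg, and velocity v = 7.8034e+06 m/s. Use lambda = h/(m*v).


lambda = h / (m * v)
= 6.626e-34 / (7.0389e-27 * 7.8034e+06)
= 6.626e-34 / 5.4927e-20
= 1.2063e-14 m

1.2063e-14


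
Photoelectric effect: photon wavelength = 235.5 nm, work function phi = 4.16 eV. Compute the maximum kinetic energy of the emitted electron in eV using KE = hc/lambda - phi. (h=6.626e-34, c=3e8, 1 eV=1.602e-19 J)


E_photon = hc / lambda
= (6.626e-34)(3e8) / (235.5e-9)
= 8.4408e-19 J
= 5.2689 eV
KE = E_photon - phi
= 5.2689 - 4.16
= 1.1089 eV

1.1089


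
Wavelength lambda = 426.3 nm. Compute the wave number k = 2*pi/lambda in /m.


k = 2 * pi / lambda
= 6.2832 / (426.3e-9)
= 6.2832 / 4.2630e-07
= 1.4739e+07 /m

1.4739e+07


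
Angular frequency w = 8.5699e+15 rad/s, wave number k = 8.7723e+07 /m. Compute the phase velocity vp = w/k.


vp = w / k
= 8.5699e+15 / 8.7723e+07
= 9.7693e+07 m/s

9.7693e+07


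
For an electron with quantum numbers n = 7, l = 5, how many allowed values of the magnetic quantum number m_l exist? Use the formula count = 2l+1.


m_l ranges from -l to +l in integer steps
So m_l goes from -5 to +5
Count = 2l + 1 = 2*5 + 1
= 11

11


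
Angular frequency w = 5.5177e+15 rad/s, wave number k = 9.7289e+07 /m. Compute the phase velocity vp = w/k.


vp = w / k
= 5.5177e+15 / 9.7289e+07
= 5.6715e+07 m/s

5.6715e+07


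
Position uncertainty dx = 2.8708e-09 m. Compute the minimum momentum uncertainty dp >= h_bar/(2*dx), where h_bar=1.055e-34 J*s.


dp = h_bar / (2 * dx)
= 1.055e-34 / (2 * 2.8708e-09)
= 1.055e-34 / 5.7416e-09
= 1.8375e-26 kg*m/s

1.8375e-26


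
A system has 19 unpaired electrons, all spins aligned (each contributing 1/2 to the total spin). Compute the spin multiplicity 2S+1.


Total spin S = N * (1/2) = 19 * 0.5 = 9.5
Spin multiplicity = 2S + 1
= 2 * 9.5 + 1
= 20

20


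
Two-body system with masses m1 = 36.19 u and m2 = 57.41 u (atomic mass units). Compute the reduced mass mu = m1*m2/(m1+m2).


mu = m1 * m2 / (m1 + m2)
= 36.19 * 57.41 / (36.19 + 57.41)
= 2077.6679 / 93.6
= 22.1973 u

22.1973


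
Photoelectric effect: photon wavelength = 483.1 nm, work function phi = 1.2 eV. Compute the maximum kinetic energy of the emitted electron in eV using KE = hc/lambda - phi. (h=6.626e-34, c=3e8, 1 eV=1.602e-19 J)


E_photon = hc / lambda
= (6.626e-34)(3e8) / (483.1e-9)
= 4.1147e-19 J
= 2.5685 eV
KE = E_photon - phi
= 2.5685 - 1.2
= 1.3685 eV

1.3685


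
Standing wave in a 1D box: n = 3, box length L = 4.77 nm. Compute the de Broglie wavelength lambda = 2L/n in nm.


lambda = 2L / n
= 2 * 4.77 / 3
= 9.54 / 3
= 3.18 nm

3.18


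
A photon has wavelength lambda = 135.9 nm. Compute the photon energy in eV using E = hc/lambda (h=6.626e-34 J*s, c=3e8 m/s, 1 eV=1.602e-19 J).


E = hc / lambda
= (6.626e-34)(3e8) / (135.9e-9)
= 1.9878e-25 / 1.3590e-07
= 1.4627e-18 J
Converting to eV: 1.4627e-18 / 1.602e-19
= 9.1304 eV

9.1304


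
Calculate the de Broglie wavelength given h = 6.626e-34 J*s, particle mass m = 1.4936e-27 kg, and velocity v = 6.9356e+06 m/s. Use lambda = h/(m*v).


lambda = h / (m * v)
= 6.626e-34 / (1.4936e-27 * 6.9356e+06)
= 6.626e-34 / 1.0359e-20
= 6.3964e-14 m

6.3964e-14


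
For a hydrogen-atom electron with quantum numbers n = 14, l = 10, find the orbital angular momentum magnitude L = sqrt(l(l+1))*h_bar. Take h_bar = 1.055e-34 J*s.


L = sqrt(l*(l+1)) * h_bar
= sqrt(10 * 11) * 1.055e-34
= sqrt(110) * 1.055e-34
= 10.4881 * 1.055e-34
= 1.1065e-33 J*s

1.1065e-33


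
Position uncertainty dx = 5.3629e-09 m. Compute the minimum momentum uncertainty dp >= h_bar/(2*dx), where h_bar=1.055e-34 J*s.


dp = h_bar / (2 * dx)
= 1.055e-34 / (2 * 5.3629e-09)
= 1.055e-34 / 1.0726e-08
= 9.8361e-27 kg*m/s

9.8361e-27


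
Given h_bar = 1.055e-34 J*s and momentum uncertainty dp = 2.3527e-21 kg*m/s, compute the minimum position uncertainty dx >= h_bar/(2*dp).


dx = h_bar / (2 * dp)
= 1.055e-34 / (2 * 2.3527e-21)
= 1.055e-34 / 4.7054e-21
= 2.2421e-14 m

2.2421e-14


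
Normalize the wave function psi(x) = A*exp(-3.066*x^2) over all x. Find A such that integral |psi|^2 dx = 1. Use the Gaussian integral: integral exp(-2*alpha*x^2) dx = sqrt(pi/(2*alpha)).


integral |psi|^2 dx = A^2 * sqrt(pi/(2*alpha)) = 1
A^2 = sqrt(2*alpha/pi)
= sqrt(2 * 3.066 / pi)
= 1.397096
A = sqrt(1.397096)
= 1.182

1.182


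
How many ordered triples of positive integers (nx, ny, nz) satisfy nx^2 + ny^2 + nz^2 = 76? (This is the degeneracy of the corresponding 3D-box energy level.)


Enumerate all (nx, ny, nz) with nx^2 + ny^2 + nz^2 = 76:
(2,6,6)
(6,2,6)
(6,6,2)
Total degeneracy = 3

3


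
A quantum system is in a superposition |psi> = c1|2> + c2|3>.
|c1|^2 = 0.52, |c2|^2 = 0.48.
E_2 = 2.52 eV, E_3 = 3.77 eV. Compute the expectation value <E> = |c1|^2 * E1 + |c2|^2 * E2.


<E> = |c1|^2 * E1 + |c2|^2 * E2
= 0.52 * 2.52 + 0.48 * 3.77
= 1.3104 + 1.8096
= 3.12 eV

3.12


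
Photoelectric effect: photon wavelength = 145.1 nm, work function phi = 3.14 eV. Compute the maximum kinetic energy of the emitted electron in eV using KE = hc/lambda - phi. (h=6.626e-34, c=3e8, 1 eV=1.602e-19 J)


E_photon = hc / lambda
= (6.626e-34)(3e8) / (145.1e-9)
= 1.3700e-18 J
= 8.5515 eV
KE = E_photon - phi
= 8.5515 - 3.14
= 5.4115 eV

5.4115


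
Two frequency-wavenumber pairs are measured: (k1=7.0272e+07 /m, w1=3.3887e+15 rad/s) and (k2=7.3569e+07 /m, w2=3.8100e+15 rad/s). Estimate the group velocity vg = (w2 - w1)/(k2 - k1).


vg = (w2 - w1) / (k2 - k1)
= (3.8100e+15 - 3.3887e+15) / (7.3569e+07 - 7.0272e+07)
= 4.2130e+14 / 3.2970e+06
= 1.2778e+08 m/s

1.2778e+08


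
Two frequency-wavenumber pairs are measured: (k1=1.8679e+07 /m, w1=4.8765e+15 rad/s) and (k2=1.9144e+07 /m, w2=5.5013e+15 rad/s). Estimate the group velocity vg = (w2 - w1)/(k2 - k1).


vg = (w2 - w1) / (k2 - k1)
= (5.5013e+15 - 4.8765e+15) / (1.9144e+07 - 1.8679e+07)
= 6.2480e+14 / 4.6500e+05
= 1.3437e+09 m/s

1.3437e+09


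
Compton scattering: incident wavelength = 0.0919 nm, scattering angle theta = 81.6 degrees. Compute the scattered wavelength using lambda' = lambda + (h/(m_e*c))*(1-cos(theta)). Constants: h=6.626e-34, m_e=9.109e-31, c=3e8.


Compton wavelength: h/(m_e*c) = 2.4247e-12 m
d_lambda = 2.4247e-12 * (1 - cos(81.6 deg))
= 2.4247e-12 * 0.853917
= 2.0705e-12 m = 0.00207 nm
lambda' = 0.0919 + 0.00207
= 0.09397 nm

0.09397


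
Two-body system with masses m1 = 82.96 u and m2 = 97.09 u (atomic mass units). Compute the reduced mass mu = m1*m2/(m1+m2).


mu = m1 * m2 / (m1 + m2)
= 82.96 * 97.09 / (82.96 + 97.09)
= 8054.5864 / 180.05
= 44.7353 u

44.7353


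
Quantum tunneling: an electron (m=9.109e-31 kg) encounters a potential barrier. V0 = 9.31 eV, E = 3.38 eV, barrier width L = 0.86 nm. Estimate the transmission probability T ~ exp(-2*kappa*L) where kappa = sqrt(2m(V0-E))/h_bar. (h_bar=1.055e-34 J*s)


V0 - E = 5.93 eV = 9.4999e-19 J
kappa = sqrt(2 * m * (V0-E)) / h_bar
= sqrt(2 * 9.109e-31 * 9.4999e-19) / 1.055e-34
= 1.2470e+10 /m
2*kappa*L = 2 * 1.2470e+10 * 0.86e-9
= 21.4479
T = exp(-21.4479) = 4.844979e-10

4.844979e-10


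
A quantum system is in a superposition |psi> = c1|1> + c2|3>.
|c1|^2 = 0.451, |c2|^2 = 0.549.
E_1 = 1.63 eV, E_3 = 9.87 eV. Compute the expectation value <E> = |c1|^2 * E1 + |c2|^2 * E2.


<E> = |c1|^2 * E1 + |c2|^2 * E2
= 0.451 * 1.63 + 0.549 * 9.87
= 0.7351 + 5.4186
= 6.1538 eV

6.1538


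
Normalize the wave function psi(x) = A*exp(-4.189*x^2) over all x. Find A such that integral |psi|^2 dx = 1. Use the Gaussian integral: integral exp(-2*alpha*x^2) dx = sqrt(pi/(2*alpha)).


integral |psi|^2 dx = A^2 * sqrt(pi/(2*alpha)) = 1
A^2 = sqrt(2*alpha/pi)
= sqrt(2 * 4.189 / pi)
= 1.633034
A = sqrt(1.633034)
= 1.2779

1.2779


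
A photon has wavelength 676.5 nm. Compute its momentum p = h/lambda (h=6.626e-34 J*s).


p = h / lambda
= 6.626e-34 / (676.5e-9)
= 6.626e-34 / 6.7650e-07
= 9.7945e-28 kg*m/s

9.7945e-28


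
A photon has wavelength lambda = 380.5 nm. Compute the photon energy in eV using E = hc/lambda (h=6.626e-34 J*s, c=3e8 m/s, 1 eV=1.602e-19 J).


E = hc / lambda
= (6.626e-34)(3e8) / (380.5e-9)
= 1.9878e-25 / 3.8050e-07
= 5.2242e-19 J
Converting to eV: 5.2242e-19 / 1.602e-19
= 3.261 eV

3.261


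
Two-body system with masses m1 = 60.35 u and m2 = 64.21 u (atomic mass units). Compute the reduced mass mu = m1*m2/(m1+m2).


mu = m1 * m2 / (m1 + m2)
= 60.35 * 64.21 / (60.35 + 64.21)
= 3875.0735 / 124.56
= 31.1101 u

31.1101


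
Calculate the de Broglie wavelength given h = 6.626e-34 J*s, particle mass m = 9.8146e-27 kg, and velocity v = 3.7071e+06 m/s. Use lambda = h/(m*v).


lambda = h / (m * v)
= 6.626e-34 / (9.8146e-27 * 3.7071e+06)
= 6.626e-34 / 3.6384e-20
= 1.8211e-14 m

1.8211e-14


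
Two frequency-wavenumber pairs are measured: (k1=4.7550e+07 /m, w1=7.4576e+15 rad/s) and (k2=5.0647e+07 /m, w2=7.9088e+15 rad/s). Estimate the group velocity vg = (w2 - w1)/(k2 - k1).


vg = (w2 - w1) / (k2 - k1)
= (7.9088e+15 - 7.4576e+15) / (5.0647e+07 - 4.7550e+07)
= 4.5120e+14 / 3.0970e+06
= 1.4569e+08 m/s

1.4569e+08


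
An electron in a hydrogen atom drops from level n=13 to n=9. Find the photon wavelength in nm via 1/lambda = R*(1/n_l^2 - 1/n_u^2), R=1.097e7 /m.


1/lambda = R * (1/n_l^2 - 1/n_u^2)
= 1.097e7 * (1/9^2 - 1/13^2)
= 1.097e7 * (0.012346 - 0.005917)
= 1.097e7 * 0.006429
= 7.0521e+04 /m
lambda = 1 / 7.0521e+04 = 14180.2022 nm

14180.2022


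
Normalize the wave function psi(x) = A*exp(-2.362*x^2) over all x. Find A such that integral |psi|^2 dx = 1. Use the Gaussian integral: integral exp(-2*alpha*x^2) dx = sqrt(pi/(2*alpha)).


integral |psi|^2 dx = A^2 * sqrt(pi/(2*alpha)) = 1
A^2 = sqrt(2*alpha/pi)
= sqrt(2 * 2.362 / pi)
= 1.226253
A = sqrt(1.226253)
= 1.1074

1.1074


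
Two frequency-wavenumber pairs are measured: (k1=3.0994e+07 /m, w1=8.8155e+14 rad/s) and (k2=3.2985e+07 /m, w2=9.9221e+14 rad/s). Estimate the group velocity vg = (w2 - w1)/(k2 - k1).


vg = (w2 - w1) / (k2 - k1)
= (9.9221e+14 - 8.8155e+14) / (3.2985e+07 - 3.0994e+07)
= 1.1066e+14 / 1.9910e+06
= 5.5580e+07 m/s

5.5580e+07


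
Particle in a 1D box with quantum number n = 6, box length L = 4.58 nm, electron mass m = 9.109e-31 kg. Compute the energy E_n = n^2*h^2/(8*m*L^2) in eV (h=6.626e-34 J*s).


E = n^2 * h^2 / (8 * m * L^2)
= 6^2 * (6.626e-34)^2 / (8 * 9.109e-31 * (4.58e-9)^2)
= 36 * 4.3904e-67 / (8 * 9.109e-31 * 2.0976e-17)
= 1.0340e-19 J
= 0.6454 eV

0.6454


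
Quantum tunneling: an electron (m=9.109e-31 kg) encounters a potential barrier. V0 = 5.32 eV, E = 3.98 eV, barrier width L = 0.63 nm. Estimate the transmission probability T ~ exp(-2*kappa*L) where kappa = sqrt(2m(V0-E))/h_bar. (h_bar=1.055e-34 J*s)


V0 - E = 1.34 eV = 2.1467e-19 J
kappa = sqrt(2 * m * (V0-E)) / h_bar
= sqrt(2 * 9.109e-31 * 2.1467e-19) / 1.055e-34
= 5.9276e+09 /m
2*kappa*L = 2 * 5.9276e+09 * 0.63e-9
= 7.4688
T = exp(-7.4688) = 5.706003e-04

5.706003e-04


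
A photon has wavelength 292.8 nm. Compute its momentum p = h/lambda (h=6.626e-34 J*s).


p = h / lambda
= 6.626e-34 / (292.8e-9)
= 6.626e-34 / 2.9280e-07
= 2.2630e-27 kg*m/s

2.2630e-27


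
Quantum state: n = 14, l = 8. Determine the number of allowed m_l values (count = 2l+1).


m_l ranges from -l to +l in integer steps
So m_l goes from -8 to +8
Count = 2l + 1 = 2*8 + 1
= 17

17


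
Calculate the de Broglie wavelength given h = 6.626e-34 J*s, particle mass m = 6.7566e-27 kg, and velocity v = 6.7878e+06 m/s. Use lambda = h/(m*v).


lambda = h / (m * v)
= 6.626e-34 / (6.7566e-27 * 6.7878e+06)
= 6.626e-34 / 4.5862e-20
= 1.4448e-14 m

1.4448e-14


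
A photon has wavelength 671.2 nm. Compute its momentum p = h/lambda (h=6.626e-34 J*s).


p = h / lambda
= 6.626e-34 / (671.2e-9)
= 6.626e-34 / 6.7120e-07
= 9.8719e-28 kg*m/s

9.8719e-28


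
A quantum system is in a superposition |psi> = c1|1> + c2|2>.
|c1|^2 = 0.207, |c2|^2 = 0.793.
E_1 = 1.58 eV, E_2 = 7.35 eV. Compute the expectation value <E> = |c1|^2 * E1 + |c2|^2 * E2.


<E> = |c1|^2 * E1 + |c2|^2 * E2
= 0.207 * 1.58 + 0.793 * 7.35
= 0.3271 + 5.8285
= 6.1556 eV

6.1556


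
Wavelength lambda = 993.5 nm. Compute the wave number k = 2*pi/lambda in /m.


k = 2 * pi / lambda
= 6.2832 / (993.5e-9)
= 6.2832 / 9.9350e-07
= 6.3243e+06 /m

6.3243e+06


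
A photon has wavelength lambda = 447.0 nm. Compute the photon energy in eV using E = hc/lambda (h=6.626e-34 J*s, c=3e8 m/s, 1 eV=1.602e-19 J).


E = hc / lambda
= (6.626e-34)(3e8) / (447.0e-9)
= 1.9878e-25 / 4.4700e-07
= 4.4470e-19 J
Converting to eV: 4.4470e-19 / 1.602e-19
= 2.7759 eV

2.7759


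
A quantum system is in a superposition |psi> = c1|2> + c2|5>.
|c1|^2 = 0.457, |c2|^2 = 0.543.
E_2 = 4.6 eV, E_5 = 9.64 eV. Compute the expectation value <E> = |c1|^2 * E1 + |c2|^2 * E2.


<E> = |c1|^2 * E1 + |c2|^2 * E2
= 0.457 * 4.6 + 0.543 * 9.64
= 2.1022 + 5.2345
= 7.3367 eV

7.3367


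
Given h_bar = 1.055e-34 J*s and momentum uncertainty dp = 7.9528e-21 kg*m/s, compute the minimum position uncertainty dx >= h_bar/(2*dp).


dx = h_bar / (2 * dp)
= 1.055e-34 / (2 * 7.9528e-21)
= 1.055e-34 / 1.5906e-20
= 6.6329e-15 m

6.6329e-15


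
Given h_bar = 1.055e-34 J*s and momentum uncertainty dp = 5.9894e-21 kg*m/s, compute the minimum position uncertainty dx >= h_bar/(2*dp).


dx = h_bar / (2 * dp)
= 1.055e-34 / (2 * 5.9894e-21)
= 1.055e-34 / 1.1979e-20
= 8.8072e-15 m

8.8072e-15


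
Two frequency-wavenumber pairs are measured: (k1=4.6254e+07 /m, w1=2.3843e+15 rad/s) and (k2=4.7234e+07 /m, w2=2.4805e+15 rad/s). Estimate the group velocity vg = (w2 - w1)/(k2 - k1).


vg = (w2 - w1) / (k2 - k1)
= (2.4805e+15 - 2.3843e+15) / (4.7234e+07 - 4.6254e+07)
= 9.6200e+13 / 9.8000e+05
= 9.8163e+07 m/s

9.8163e+07


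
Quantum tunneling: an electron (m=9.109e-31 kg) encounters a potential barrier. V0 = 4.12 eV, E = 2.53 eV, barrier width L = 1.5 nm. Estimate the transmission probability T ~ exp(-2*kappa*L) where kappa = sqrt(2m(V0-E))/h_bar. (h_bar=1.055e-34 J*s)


V0 - E = 1.59 eV = 2.5472e-19 J
kappa = sqrt(2 * m * (V0-E)) / h_bar
= sqrt(2 * 9.109e-31 * 2.5472e-19) / 1.055e-34
= 6.4570e+09 /m
2*kappa*L = 2 * 6.4570e+09 * 1.5e-9
= 19.3709
T = exp(-19.3709) = 3.866707e-09

3.866707e-09


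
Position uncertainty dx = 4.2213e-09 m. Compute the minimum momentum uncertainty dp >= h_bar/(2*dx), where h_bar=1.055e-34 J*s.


dp = h_bar / (2 * dx)
= 1.055e-34 / (2 * 4.2213e-09)
= 1.055e-34 / 8.4426e-09
= 1.2496e-26 kg*m/s

1.2496e-26


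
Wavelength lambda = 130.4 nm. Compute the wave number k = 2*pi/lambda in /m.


k = 2 * pi / lambda
= 6.2832 / (130.4e-9)
= 6.2832 / 1.3040e-07
= 4.8184e+07 /m

4.8184e+07


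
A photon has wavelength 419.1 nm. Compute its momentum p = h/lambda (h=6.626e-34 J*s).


p = h / lambda
= 6.626e-34 / (419.1e-9)
= 6.626e-34 / 4.1910e-07
= 1.5810e-27 kg*m/s

1.5810e-27


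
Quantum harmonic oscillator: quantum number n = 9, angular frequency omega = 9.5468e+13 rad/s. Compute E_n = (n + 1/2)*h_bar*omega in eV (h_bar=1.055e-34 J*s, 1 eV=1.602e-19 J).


E = (n + 1/2) * h_bar * omega
= (9 + 0.5) * 1.055e-34 * 9.5468e+13
= 9.5 * 1.0072e-20
= 9.5683e-20 J
= 0.5973 eV

0.5973


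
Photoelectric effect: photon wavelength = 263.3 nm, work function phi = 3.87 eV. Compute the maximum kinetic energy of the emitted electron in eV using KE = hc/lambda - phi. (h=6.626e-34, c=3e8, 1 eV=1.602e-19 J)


E_photon = hc / lambda
= (6.626e-34)(3e8) / (263.3e-9)
= 7.5496e-19 J
= 4.7126 eV
KE = E_photon - phi
= 4.7126 - 3.87
= 0.8426 eV

0.8426


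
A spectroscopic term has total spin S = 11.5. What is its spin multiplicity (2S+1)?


Spin multiplicity = 2S + 1
= 2 * 11.5 + 1
= 23.0 + 1
= 24

24


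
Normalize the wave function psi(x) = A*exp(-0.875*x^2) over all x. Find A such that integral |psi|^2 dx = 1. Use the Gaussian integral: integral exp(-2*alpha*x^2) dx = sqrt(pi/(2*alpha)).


integral |psi|^2 dx = A^2 * sqrt(pi/(2*alpha)) = 1
A^2 = sqrt(2*alpha/pi)
= sqrt(2 * 0.875 / pi)
= 0.746353
A = sqrt(0.746353)
= 0.8639

0.8639


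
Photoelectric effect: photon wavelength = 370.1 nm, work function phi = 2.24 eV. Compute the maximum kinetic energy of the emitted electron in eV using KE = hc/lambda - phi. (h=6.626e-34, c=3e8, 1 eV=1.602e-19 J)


E_photon = hc / lambda
= (6.626e-34)(3e8) / (370.1e-9)
= 5.3710e-19 J
= 3.3527 eV
KE = E_photon - phi
= 3.3527 - 2.24
= 1.1127 eV

1.1127


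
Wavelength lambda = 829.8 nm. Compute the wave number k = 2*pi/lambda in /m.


k = 2 * pi / lambda
= 6.2832 / (829.8e-9)
= 6.2832 / 8.2980e-07
= 7.5719e+06 /m

7.5719e+06


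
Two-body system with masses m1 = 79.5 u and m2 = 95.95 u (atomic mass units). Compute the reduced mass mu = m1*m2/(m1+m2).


mu = m1 * m2 / (m1 + m2)
= 79.5 * 95.95 / (79.5 + 95.95)
= 7628.025 / 175.45
= 43.4769 u

43.4769


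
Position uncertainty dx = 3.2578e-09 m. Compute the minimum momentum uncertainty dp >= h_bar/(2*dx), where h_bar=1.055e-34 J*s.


dp = h_bar / (2 * dx)
= 1.055e-34 / (2 * 3.2578e-09)
= 1.055e-34 / 6.5156e-09
= 1.6192e-26 kg*m/s

1.6192e-26


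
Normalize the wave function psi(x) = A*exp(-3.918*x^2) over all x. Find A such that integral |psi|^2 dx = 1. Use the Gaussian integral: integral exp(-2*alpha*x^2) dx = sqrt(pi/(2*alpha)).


integral |psi|^2 dx = A^2 * sqrt(pi/(2*alpha)) = 1
A^2 = sqrt(2*alpha/pi)
= sqrt(2 * 3.918 / pi)
= 1.579328
A = sqrt(1.579328)
= 1.2567

1.2567


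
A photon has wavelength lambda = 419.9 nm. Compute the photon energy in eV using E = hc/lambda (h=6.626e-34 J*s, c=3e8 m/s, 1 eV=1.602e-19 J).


E = hc / lambda
= (6.626e-34)(3e8) / (419.9e-9)
= 1.9878e-25 / 4.1990e-07
= 4.7340e-19 J
Converting to eV: 4.7340e-19 / 1.602e-19
= 2.955 eV

2.955


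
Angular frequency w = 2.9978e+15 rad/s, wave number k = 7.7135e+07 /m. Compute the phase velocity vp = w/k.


vp = w / k
= 2.9978e+15 / 7.7135e+07
= 3.8864e+07 m/s

3.8864e+07


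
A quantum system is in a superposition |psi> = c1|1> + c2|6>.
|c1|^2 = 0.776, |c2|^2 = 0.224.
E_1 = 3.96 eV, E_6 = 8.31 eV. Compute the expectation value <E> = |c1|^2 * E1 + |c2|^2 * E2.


<E> = |c1|^2 * E1 + |c2|^2 * E2
= 0.776 * 3.96 + 0.224 * 8.31
= 3.073 + 1.8614
= 4.9344 eV

4.9344


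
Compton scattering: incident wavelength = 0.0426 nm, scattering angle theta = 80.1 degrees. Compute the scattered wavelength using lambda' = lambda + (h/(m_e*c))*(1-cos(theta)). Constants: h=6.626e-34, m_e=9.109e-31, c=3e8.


Compton wavelength: h/(m_e*c) = 2.4247e-12 m
d_lambda = 2.4247e-12 * (1 - cos(80.1 deg))
= 2.4247e-12 * 0.828071
= 2.0078e-12 m = 0.002008 nm
lambda' = 0.0426 + 0.002008
= 0.044608 nm

0.044608


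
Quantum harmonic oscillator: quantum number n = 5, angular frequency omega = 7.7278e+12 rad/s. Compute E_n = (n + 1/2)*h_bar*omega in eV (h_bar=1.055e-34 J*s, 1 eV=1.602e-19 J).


E = (n + 1/2) * h_bar * omega
= (5 + 0.5) * 1.055e-34 * 7.7278e+12
= 5.5 * 8.1528e-22
= 4.4841e-21 J
= 0.028 eV

0.028


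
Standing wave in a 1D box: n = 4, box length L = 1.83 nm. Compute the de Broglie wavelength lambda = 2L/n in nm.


lambda = 2L / n
= 2 * 1.83 / 4
= 3.66 / 4
= 0.915 nm

0.915


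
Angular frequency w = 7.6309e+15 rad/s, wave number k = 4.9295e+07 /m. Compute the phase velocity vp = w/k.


vp = w / k
= 7.6309e+15 / 4.9295e+07
= 1.5480e+08 m/s

1.5480e+08


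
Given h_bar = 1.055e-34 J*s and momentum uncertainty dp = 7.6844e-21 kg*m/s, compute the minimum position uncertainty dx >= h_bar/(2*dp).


dx = h_bar / (2 * dp)
= 1.055e-34 / (2 * 7.6844e-21)
= 1.055e-34 / 1.5369e-20
= 6.8646e-15 m

6.8646e-15


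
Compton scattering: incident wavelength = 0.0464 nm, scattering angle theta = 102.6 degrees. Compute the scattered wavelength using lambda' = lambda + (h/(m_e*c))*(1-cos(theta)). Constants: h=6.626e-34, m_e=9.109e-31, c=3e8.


Compton wavelength: h/(m_e*c) = 2.4247e-12 m
d_lambda = 2.4247e-12 * (1 - cos(102.6 deg))
= 2.4247e-12 * 1.218143
= 2.9536e-12 m = 0.002954 nm
lambda' = 0.0464 + 0.002954
= 0.049354 nm

0.049354


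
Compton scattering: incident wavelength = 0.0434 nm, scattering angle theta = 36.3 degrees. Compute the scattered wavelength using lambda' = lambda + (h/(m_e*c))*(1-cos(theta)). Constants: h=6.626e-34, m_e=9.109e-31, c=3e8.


Compton wavelength: h/(m_e*c) = 2.4247e-12 m
d_lambda = 2.4247e-12 * (1 - cos(36.3 deg))
= 2.4247e-12 * 0.194072
= 4.7057e-13 m = 0.000471 nm
lambda' = 0.0434 + 0.000471
= 0.043871 nm

0.043871


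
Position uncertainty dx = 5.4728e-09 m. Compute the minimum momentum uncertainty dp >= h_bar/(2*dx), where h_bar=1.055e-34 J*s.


dp = h_bar / (2 * dx)
= 1.055e-34 / (2 * 5.4728e-09)
= 1.055e-34 / 1.0946e-08
= 9.6386e-27 kg*m/s

9.6386e-27


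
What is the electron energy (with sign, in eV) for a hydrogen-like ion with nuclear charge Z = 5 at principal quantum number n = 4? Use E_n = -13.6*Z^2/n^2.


E_n = -13.6 * Z^2 / n^2
= -13.6 * 5^2 / 4^2
= -13.6 * 25 / 16
= -21.25 eV

-21.25


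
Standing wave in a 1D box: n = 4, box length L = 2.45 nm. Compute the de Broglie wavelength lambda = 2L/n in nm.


lambda = 2L / n
= 2 * 2.45 / 4
= 4.9 / 4
= 1.225 nm

1.225


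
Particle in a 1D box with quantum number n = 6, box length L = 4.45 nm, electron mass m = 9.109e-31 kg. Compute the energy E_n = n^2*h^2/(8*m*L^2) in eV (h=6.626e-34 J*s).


E = n^2 * h^2 / (8 * m * L^2)
= 6^2 * (6.626e-34)^2 / (8 * 9.109e-31 * (4.45e-9)^2)
= 36 * 4.3904e-67 / (8 * 9.109e-31 * 1.9803e-17)
= 1.0953e-19 J
= 0.6837 eV

0.6837


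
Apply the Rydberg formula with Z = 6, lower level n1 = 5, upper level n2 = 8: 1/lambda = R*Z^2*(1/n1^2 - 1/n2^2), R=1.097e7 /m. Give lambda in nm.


1/lambda = R * Z^2 * (1/n1^2 - 1/n2^2)
= 1.097e7 * 6^2 * (1/5^2 - 1/8^2)
= 1.097e7 * 36 * (0.04 - 0.015625)
= 9.6262e+06 /m
lambda = 1 / 9.6262e+06
= 103.8834 nm

103.8834


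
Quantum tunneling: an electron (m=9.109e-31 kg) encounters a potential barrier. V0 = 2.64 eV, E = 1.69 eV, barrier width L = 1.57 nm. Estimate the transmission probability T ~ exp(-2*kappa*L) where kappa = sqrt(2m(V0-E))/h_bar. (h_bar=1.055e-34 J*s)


V0 - E = 0.95 eV = 1.5219e-19 J
kappa = sqrt(2 * m * (V0-E)) / h_bar
= sqrt(2 * 9.109e-31 * 1.5219e-19) / 1.055e-34
= 4.9910e+09 /m
2*kappa*L = 2 * 4.9910e+09 * 1.57e-9
= 15.6719
T = exp(-15.6719) = 1.562417e-07

1.562417e-07


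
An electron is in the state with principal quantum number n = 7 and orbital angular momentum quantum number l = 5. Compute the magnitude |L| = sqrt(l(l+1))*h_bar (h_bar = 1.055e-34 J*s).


L = sqrt(l*(l+1)) * h_bar
= sqrt(5 * 6) * 1.055e-34
= sqrt(30) * 1.055e-34
= 5.4772 * 1.055e-34
= 5.7785e-34 J*s

5.7785e-34


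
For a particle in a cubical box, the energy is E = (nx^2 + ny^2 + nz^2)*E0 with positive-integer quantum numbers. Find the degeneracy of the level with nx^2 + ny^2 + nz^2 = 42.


Enumerate all (nx, ny, nz) with nx^2 + ny^2 + nz^2 = 42:
(1,4,5)
(1,5,4)
(4,1,5)
(4,5,1)
(5,1,4)
(5,4,1)
Total degeneracy = 6

6


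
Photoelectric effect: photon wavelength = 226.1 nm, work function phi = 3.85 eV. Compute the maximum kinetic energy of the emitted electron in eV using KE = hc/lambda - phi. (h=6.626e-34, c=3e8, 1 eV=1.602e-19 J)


E_photon = hc / lambda
= (6.626e-34)(3e8) / (226.1e-9)
= 8.7917e-19 J
= 5.4879 eV
KE = E_photon - phi
= 5.4879 - 3.85
= 1.6379 eV

1.6379


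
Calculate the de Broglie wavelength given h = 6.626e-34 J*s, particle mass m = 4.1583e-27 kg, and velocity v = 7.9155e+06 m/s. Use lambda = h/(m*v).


lambda = h / (m * v)
= 6.626e-34 / (4.1583e-27 * 7.9155e+06)
= 6.626e-34 / 3.2915e-20
= 2.0131e-14 m

2.0131e-14


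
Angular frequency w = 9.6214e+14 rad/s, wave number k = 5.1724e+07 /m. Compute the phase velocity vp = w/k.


vp = w / k
= 9.6214e+14 / 5.1724e+07
= 1.8601e+07 m/s

1.8601e+07


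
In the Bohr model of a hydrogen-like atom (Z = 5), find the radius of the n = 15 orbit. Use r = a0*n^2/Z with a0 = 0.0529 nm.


r = a0 * n^2 / Z
= 0.0529 * 15^2 / 5
= 0.0529 * 225 / 5
= 2.3805 nm

2.3805


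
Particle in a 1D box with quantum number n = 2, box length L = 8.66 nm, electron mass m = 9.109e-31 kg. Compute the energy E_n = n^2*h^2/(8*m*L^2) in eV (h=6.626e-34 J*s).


E = n^2 * h^2 / (8 * m * L^2)
= 2^2 * (6.626e-34)^2 / (8 * 9.109e-31 * (8.66e-9)^2)
= 4 * 4.3904e-67 / (8 * 9.109e-31 * 7.4996e-17)
= 3.2134e-21 J
= 0.0201 eV

0.0201


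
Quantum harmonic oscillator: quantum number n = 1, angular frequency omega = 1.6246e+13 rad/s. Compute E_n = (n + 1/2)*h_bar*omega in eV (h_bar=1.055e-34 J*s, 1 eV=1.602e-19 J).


E = (n + 1/2) * h_bar * omega
= (1 + 0.5) * 1.055e-34 * 1.6246e+13
= 1.5 * 1.7140e-21
= 2.5709e-21 J
= 0.016 eV

0.016


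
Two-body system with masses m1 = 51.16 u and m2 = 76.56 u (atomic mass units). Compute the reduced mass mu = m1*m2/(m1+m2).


mu = m1 * m2 / (m1 + m2)
= 51.16 * 76.56 / (51.16 + 76.56)
= 3916.8096 / 127.72
= 30.6672 u

30.6672


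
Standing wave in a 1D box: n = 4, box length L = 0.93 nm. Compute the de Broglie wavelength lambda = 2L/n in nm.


lambda = 2L / n
= 2 * 0.93 / 4
= 1.86 / 4
= 0.465 nm

0.465


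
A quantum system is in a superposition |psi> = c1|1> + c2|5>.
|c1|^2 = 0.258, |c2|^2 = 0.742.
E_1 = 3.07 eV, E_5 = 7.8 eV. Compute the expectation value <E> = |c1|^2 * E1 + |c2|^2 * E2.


<E> = |c1|^2 * E1 + |c2|^2 * E2
= 0.258 * 3.07 + 0.742 * 7.8
= 0.7921 + 5.7876
= 6.5797 eV

6.5797


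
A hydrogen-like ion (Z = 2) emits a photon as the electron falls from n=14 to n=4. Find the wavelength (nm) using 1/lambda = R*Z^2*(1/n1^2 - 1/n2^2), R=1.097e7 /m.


1/lambda = R * Z^2 * (1/n1^2 - 1/n2^2)
= 1.097e7 * 2^2 * (1/4^2 - 1/14^2)
= 1.097e7 * 4 * (0.0625 - 0.005102)
= 2.5186e+06 /m
lambda = 1 / 2.5186e+06
= 397.0424 nm

397.0424


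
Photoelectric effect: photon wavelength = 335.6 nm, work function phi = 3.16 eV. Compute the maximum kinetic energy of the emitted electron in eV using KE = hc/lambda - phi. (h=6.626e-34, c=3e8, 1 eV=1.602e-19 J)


E_photon = hc / lambda
= (6.626e-34)(3e8) / (335.6e-9)
= 5.9231e-19 J
= 3.6973 eV
KE = E_photon - phi
= 3.6973 - 3.16
= 0.5373 eV

0.5373


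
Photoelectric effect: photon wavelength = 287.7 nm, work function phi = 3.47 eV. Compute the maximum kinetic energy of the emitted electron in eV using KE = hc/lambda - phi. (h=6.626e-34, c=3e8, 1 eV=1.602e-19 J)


E_photon = hc / lambda
= (6.626e-34)(3e8) / (287.7e-9)
= 6.9093e-19 J
= 4.3129 eV
KE = E_photon - phi
= 4.3129 - 3.47
= 0.8429 eV

0.8429


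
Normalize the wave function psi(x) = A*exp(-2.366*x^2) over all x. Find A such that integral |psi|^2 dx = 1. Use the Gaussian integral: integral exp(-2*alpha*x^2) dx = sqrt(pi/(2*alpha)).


integral |psi|^2 dx = A^2 * sqrt(pi/(2*alpha)) = 1
A^2 = sqrt(2*alpha/pi)
= sqrt(2 * 2.366 / pi)
= 1.227291
A = sqrt(1.227291)
= 1.1078

1.1078


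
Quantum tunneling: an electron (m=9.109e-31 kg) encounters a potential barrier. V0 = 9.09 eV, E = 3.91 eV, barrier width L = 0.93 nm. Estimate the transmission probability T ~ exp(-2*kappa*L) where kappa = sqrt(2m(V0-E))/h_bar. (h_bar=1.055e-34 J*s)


V0 - E = 5.18 eV = 8.2984e-19 J
kappa = sqrt(2 * m * (V0-E)) / h_bar
= sqrt(2 * 9.109e-31 * 8.2984e-19) / 1.055e-34
= 1.1655e+10 /m
2*kappa*L = 2 * 1.1655e+10 * 0.93e-9
= 21.6774
T = exp(-21.6774) = 3.851497e-10

3.851497e-10


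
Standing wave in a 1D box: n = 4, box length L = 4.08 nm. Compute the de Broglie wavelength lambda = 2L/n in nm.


lambda = 2L / n
= 2 * 4.08 / 4
= 8.16 / 4
= 2.04 nm

2.04


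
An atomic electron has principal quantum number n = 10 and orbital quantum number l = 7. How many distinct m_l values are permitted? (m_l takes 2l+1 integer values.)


m_l ranges from -l to +l in integer steps
So m_l goes from -7 to +7
Count = 2l + 1 = 2*7 + 1
= 15

15


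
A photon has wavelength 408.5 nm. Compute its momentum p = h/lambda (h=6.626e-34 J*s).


p = h / lambda
= 6.626e-34 / (408.5e-9)
= 6.626e-34 / 4.0850e-07
= 1.6220e-27 kg*m/s

1.6220e-27


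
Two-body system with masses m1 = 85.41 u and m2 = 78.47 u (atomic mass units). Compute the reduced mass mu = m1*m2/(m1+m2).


mu = m1 * m2 / (m1 + m2)
= 85.41 * 78.47 / (85.41 + 78.47)
= 6702.1227 / 163.88
= 40.8965 u

40.8965
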